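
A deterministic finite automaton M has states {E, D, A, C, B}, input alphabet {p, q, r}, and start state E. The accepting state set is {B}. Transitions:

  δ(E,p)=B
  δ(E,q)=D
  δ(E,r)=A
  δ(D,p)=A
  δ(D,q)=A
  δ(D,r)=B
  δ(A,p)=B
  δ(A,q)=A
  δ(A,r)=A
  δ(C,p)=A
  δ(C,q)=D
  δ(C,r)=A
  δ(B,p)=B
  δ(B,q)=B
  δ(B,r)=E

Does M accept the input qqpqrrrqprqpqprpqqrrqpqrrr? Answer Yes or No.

start at E
read 'q': E → D
read 'q': D → A
read 'p': A → B
read 'q': B → B
read 'r': B → E
read 'r': E → A
read 'r': A → A
read 'q': A → A
read 'p': A → B
read 'r': B → E
read 'q': E → D
read 'p': D → A
read 'q': A → A
read 'p': A → B
read 'r': B → E
read 'p': E → B
read 'q': B → B
read 'q': B → B
read 'r': B → E
read 'r': E → A
read 'q': A → A
read 'p': A → B
read 'q': B → B
read 'r': B → E
read 'r': E → A
read 'r': A → A
End state A is not accepting.

No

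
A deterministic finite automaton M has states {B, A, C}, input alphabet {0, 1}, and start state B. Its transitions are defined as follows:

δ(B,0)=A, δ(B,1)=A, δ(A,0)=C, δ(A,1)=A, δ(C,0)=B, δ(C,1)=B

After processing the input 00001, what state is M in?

B → A → C → B → A → A

A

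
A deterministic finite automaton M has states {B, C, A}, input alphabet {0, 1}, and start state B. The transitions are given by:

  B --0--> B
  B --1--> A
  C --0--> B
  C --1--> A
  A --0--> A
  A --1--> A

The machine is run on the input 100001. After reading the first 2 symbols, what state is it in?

A

start at B
read '1': B → A
read '0': A → A
After 2 symbols: A.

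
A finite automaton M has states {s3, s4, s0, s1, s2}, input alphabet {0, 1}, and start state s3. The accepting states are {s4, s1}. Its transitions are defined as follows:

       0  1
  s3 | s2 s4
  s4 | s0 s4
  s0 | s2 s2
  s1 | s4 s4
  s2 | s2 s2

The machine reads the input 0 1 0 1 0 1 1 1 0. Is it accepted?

s3 → s2 → s2 → s2 → s2 → s2 → s2 → s2 → s2 → s2
End state s2 is not accepting.

No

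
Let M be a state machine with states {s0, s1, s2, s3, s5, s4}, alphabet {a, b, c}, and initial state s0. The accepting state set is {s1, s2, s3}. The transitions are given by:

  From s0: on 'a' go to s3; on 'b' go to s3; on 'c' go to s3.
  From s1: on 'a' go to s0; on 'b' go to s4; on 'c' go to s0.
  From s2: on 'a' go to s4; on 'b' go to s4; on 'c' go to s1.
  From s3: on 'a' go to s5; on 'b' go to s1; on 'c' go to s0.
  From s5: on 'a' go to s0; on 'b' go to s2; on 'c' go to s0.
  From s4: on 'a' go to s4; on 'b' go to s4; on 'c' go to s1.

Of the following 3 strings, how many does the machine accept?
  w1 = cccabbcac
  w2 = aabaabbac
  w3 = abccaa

w1:
  start at s0
  read 'c': s0 → s3
  read 'c': s3 → s0
  read 'c': s0 → s3
  read 'a': s3 → s5
  read 'b': s5 → s2
  read 'b': s2 → s4
  read 'c': s4 → s1
  read 'a': s1 → s0
  read 'c': s0 → s3
  end s3, accepted
w2:
  start at s0
  read 'a': s0 → s3
  read 'a': s3 → s5
  read 'b': s5 → s2
  read 'a': s2 → s4
  read 'a': s4 → s4
  read 'b': s4 → s4
  read 'b': s4 → s4
  read 'a': s4 → s4
  read 'c': s4 → s1
  end s1, accepted
w3:
  start at s0
  read 'a': s0 → s3
  read 'b': s3 → s1
  read 'c': s1 → s0
  read 'c': s0 → s3
  read 'a': s3 → s5
  read 'a': s5 → s0
  end s0, rejected

2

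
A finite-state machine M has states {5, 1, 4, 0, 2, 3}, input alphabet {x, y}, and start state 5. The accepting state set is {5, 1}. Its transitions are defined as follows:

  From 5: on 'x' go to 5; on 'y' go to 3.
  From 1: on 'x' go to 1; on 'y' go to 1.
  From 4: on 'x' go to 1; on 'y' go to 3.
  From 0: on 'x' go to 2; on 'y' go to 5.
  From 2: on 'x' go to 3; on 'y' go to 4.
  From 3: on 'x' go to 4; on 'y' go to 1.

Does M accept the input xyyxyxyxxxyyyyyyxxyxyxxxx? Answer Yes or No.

5 → 5 → 3 → 1 → 1 → 1 → 1 → 1 → 1 → 1 → 1 → 1 → 1 → 1 → 1 → 1 → 1 → 1 → 1 → 1 → 1 → 1 → 1 → 1 → 1 → 1
End state 1 is accepting.

Yes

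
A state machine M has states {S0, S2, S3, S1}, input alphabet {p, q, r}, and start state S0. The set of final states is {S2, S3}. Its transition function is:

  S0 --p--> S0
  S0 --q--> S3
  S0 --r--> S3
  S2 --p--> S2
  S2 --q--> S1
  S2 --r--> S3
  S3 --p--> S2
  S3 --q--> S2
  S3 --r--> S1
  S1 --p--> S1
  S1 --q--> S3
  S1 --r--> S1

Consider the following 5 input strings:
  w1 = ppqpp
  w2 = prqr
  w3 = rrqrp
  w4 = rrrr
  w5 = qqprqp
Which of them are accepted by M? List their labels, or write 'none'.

w1, w2, w5

w1: Trace: S0 -p-> S0 -p-> S0 -q-> S3 -p-> S2 -p-> S2  → end S2, accepted
w2: Trace: S0 -p-> S0 -r-> S3 -q-> S2 -r-> S3  → end S3, accepted
w3: Trace: S0 -r-> S3 -r-> S1 -q-> S3 -r-> S1 -p-> S1  → end S1, rejected
w4: Trace: S0 -r-> S3 -r-> S1 -r-> S1 -r-> S1  → end S1, rejected
w5: Trace: S0 -q-> S3 -q-> S2 -p-> S2 -r-> S3 -q-> S2 -p-> S2  → end S2, accepted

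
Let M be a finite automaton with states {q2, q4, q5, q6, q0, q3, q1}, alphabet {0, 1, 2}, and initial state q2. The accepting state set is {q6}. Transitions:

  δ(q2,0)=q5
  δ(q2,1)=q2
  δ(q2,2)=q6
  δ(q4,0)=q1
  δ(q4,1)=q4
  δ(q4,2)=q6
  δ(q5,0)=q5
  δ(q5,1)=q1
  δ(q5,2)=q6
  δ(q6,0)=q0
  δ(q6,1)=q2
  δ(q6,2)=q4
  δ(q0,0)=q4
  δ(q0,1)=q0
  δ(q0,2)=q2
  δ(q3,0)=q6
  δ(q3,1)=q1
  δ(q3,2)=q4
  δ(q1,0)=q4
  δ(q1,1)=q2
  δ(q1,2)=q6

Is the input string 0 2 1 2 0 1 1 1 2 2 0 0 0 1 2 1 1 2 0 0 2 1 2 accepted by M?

Yes

start at q2
read '0': q2 → q5
read '2': q5 → q6
read '1': q6 → q2
read '2': q2 → q6
read '0': q6 → q0
read '1': q0 → q0
read '1': q0 → q0
read '1': q0 → q0
read '2': q0 → q2
read '2': q2 → q6
read '0': q6 → q0
read '0': q0 → q4
read '0': q4 → q1
read '1': q1 → q2
read '2': q2 → q6
read '1': q6 → q2
read '1': q2 → q2
read '2': q2 → q6
read '0': q6 → q0
read '0': q0 → q4
read '2': q4 → q6
read '1': q6 → q2
read '2': q2 → q6
End state q6 is accepting.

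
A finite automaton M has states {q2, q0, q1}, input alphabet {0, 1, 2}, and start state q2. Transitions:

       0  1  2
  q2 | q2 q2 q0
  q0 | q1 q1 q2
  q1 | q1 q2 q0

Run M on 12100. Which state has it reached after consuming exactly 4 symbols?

start at q2
read '1': q2 → q2
read '2': q2 → q0
read '1': q0 → q1
read '0': q1 → q1
After 4 symbols: q1.

q1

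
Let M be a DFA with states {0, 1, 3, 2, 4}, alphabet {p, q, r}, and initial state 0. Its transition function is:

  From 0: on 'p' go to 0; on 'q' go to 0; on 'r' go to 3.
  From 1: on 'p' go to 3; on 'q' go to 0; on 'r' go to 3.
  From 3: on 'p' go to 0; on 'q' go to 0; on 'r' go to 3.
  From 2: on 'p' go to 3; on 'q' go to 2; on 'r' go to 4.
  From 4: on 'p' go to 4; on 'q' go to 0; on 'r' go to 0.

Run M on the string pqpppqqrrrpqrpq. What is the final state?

Trace: 0 -p-> 0 -q-> 0 -p-> 0 -p-> 0 -p-> 0 -q-> 0 -q-> 0 -r-> 3 -r-> 3 -r-> 3 -p-> 0 -q-> 0 -r-> 3 -p-> 0 -q-> 0

0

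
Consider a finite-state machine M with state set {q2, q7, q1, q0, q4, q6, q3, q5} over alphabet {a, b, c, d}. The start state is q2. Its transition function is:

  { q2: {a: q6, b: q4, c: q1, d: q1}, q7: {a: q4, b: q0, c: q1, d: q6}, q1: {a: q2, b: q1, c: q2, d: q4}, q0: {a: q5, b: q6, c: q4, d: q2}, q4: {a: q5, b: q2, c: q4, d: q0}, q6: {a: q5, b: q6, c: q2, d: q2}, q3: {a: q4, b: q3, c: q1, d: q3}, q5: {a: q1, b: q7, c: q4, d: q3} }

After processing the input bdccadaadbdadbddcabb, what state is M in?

q6

start at q2
read 'b': q2 → q4
read 'd': q4 → q0
read 'c': q0 → q4
read 'c': q4 → q4
read 'a': q4 → q5
read 'd': q5 → q3
read 'a': q3 → q4
read 'a': q4 → q5
read 'd': q5 → q3
read 'b': q3 → q3
read 'd': q3 → q3
read 'a': q3 → q4
read 'd': q4 → q0
read 'b': q0 → q6
read 'd': q6 → q2
read 'd': q2 → q1
read 'c': q1 → q2
read 'a': q2 → q6
read 'b': q6 → q6
read 'b': q6 → q6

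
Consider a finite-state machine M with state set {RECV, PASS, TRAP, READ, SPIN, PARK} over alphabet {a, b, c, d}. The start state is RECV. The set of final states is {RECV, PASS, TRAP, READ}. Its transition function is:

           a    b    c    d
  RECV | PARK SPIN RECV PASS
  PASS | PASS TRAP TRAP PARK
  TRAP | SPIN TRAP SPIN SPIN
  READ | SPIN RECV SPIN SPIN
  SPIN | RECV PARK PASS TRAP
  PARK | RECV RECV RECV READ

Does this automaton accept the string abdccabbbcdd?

RECV → PARK → RECV → PASS → TRAP → SPIN → RECV → SPIN → PARK → RECV → RECV → PASS → PARK
End state PARK is not accepting.

No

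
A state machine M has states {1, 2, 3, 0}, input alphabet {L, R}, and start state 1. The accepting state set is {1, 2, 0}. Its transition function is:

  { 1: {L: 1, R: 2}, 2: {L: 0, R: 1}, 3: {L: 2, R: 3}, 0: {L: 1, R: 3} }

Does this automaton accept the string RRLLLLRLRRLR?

Yes

Trace: 1 -R-> 2 -R-> 1 -L-> 1 -L-> 1 -L-> 1 -L-> 1 -R-> 2 -L-> 0 -R-> 3 -R-> 3 -L-> 2 -R-> 1
End state 1 is accepting.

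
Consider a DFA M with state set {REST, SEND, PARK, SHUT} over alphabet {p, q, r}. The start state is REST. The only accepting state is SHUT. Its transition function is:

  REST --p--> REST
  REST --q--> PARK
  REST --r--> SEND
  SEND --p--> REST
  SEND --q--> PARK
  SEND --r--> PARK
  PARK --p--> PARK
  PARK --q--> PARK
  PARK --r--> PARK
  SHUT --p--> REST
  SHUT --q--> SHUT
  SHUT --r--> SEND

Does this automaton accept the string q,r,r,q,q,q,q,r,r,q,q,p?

start at REST
read 'q': REST → PARK
read 'r': PARK → PARK
read 'r': PARK → PARK
read 'q': PARK → PARK
read 'q': PARK → PARK
read 'q': PARK → PARK
read 'q': PARK → PARK
read 'r': PARK → PARK
read 'r': PARK → PARK
read 'q': PARK → PARK
read 'q': PARK → PARK
read 'p': PARK → PARK
End state PARK is not accepting.

No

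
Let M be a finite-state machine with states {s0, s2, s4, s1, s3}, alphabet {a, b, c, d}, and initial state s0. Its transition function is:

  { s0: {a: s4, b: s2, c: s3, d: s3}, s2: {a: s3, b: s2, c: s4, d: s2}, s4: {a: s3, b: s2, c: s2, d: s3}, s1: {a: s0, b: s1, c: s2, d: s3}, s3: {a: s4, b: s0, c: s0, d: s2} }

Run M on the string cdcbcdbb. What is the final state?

s2

s0 → s3 → s2 → s4 → s2 → s4 → s3 → s0 → s2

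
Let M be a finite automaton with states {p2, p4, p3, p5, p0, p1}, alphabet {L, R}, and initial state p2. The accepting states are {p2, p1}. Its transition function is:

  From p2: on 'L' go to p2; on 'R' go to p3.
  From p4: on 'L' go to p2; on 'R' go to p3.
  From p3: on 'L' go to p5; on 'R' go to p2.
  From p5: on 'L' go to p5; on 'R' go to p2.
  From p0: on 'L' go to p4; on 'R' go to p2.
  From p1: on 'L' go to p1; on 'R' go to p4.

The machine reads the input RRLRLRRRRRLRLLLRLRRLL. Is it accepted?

Yes

p2 → p3 → p2 → p2 → p3 → p5 → p2 → p3 → p2 → p3 → p2 → p2 → p3 → p5 → p5 → p5 → p2 → p2 → p3 → p2 → p2 → p2
End state p2 is accepting.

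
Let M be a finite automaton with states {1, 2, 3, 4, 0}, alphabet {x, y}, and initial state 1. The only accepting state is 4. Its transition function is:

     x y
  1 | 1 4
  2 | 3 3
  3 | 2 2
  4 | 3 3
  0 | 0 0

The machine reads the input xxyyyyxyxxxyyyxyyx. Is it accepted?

No

start at 1
read 'x': 1 → 1
read 'x': 1 → 1
read 'y': 1 → 4
read 'y': 4 → 3
read 'y': 3 → 2
read 'y': 2 → 3
read 'x': 3 → 2
read 'y': 2 → 3
read 'x': 3 → 2
read 'x': 2 → 3
read 'x': 3 → 2
read 'y': 2 → 3
read 'y': 3 → 2
read 'y': 2 → 3
read 'x': 3 → 2
read 'y': 2 → 3
read 'y': 3 → 2
read 'x': 2 → 3
End state 3 is not accepting.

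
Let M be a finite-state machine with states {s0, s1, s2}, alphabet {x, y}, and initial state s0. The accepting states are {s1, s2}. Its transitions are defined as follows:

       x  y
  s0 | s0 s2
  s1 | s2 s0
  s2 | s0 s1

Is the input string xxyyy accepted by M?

s0 → s0 → s0 → s2 → s1 → s0
End state s0 is not accepting.

No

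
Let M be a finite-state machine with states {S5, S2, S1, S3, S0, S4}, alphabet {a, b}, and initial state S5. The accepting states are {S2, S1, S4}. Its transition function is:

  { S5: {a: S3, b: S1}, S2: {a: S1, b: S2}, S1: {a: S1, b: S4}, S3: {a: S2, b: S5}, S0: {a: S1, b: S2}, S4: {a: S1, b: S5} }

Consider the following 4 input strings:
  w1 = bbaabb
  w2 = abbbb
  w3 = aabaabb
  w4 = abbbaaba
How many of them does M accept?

1

w1: S5 → S1 → S4 → S1 → S1 → S4 → S5  → end S5, rejected
w2: S5 → S3 → S5 → S1 → S4 → S5  → end S5, rejected
w3: S5 → S3 → S2 → S2 → S1 → S1 → S4 → S5  → end S5, rejected
w4: S5 → S3 → S5 → S1 → S4 → S1 → S1 → S4 → S1  → end S1, accepted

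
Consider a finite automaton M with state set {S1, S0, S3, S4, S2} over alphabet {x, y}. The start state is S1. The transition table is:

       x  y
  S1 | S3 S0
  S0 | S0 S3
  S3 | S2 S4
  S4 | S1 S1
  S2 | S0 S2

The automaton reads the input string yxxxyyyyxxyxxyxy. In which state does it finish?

S2

start at S1
read 'y': S1 → S0
read 'x': S0 → S0
read 'x': S0 → S0
read 'x': S0 → S0
read 'y': S0 → S3
read 'y': S3 → S4
read 'y': S4 → S1
read 'y': S1 → S0
read 'x': S0 → S0
read 'x': S0 → S0
read 'y': S0 → S3
read 'x': S3 → S2
read 'x': S2 → S0
read 'y': S0 → S3
read 'x': S3 → S2
read 'y': S2 → S2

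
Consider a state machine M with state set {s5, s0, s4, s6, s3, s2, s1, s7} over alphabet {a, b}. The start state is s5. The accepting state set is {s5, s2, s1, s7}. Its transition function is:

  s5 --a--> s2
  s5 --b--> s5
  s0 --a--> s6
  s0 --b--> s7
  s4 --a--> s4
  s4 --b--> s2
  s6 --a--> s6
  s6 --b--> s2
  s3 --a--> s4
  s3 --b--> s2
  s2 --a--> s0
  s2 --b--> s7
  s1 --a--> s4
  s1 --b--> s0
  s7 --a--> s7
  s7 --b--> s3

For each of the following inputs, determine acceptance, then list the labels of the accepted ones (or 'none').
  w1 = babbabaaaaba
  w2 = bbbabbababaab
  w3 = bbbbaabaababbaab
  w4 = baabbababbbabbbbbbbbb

w4

w1: Trace: s5 -b-> s5 -a-> s2 -b-> s7 -b-> s3 -a-> s4 -b-> s2 -a-> s0 -a-> s6 -a-> s6 -a-> s6 -b-> s2 -a-> s0  → end s0, rejected
w2: Trace: s5 -b-> s5 -b-> s5 -b-> s5 -a-> s2 -b-> s7 -b-> s3 -a-> s4 -b-> s2 -a-> s0 -b-> s7 -a-> s7 -a-> s7 -b-> s3  → end s3, rejected
w3: Trace: s5 -b-> s5 -b-> s5 -b-> s5 -b-> s5 -a-> s2 -a-> s0 -b-> s7 -a-> s7 -a-> s7 -b-> s3 -a-> s4 -b-> s2 -b-> s7 -a-> s7 -a-> s7 -b-> s3  → end s3, rejected
w4: Trace: s5 -b-> s5 -a-> s2 -a-> s0 -b-> s7 -b-> s3 -a-> s4 -b-> s2 -a-> s0 -b-> s7 -b-> s3 -b-> s2 -a-> s0 -b-> s7 -b-> s3 -b-> s2 -b-> s7 -b-> s3 -b-> s2 -b-> s7 -b-> s3 -b-> s2  → end s2, accepted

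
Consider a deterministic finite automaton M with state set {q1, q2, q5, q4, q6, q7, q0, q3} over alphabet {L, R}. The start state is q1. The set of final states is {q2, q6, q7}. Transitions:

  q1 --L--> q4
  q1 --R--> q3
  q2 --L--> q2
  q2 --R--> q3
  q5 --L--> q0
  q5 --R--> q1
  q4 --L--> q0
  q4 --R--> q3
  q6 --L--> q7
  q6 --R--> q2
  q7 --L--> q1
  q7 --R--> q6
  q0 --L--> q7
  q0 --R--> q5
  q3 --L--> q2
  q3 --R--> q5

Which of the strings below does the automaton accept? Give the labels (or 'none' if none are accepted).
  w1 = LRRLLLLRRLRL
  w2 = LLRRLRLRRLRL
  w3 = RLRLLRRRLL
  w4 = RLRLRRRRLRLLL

w4

w1: q1 → q4 → q3 → q5 → q0 → q7 → q1 → q4 → q3 → q5 → q0 → q5 → q0  → end q0, rejected
w2: q1 → q4 → q0 → q5 → q1 → q4 → q3 → q2 → q3 → q5 → q0 → q5 → q0  → end q0, rejected
w3: q1 → q3 → q2 → q3 → q2 → q2 → q3 → q5 → q1 → q4 → q0  → end q0, rejected
w4: q1 → q3 → q2 → q3 → q2 → q3 → q5 → q1 → q3 → q2 → q3 → q2 → q2 → q2  → end q2, accepted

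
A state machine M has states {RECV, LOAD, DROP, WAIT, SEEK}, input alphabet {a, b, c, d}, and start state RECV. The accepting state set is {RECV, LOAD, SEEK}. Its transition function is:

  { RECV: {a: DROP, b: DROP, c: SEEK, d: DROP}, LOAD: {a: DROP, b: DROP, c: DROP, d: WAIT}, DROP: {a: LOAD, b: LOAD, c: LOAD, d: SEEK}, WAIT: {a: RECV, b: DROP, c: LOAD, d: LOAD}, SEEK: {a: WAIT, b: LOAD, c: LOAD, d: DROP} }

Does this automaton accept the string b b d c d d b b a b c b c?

RECV → DROP → LOAD → WAIT → LOAD → WAIT → LOAD → DROP → LOAD → DROP → LOAD → DROP → LOAD → DROP
End state DROP is not accepting.

No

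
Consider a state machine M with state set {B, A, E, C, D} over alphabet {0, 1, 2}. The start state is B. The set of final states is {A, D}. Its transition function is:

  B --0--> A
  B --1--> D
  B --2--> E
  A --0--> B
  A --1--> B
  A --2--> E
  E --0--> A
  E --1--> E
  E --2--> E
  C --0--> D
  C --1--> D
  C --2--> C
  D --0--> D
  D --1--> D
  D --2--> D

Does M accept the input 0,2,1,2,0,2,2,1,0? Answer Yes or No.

Yes

B → A → E → E → E → A → E → E → E → A
End state A is accepting.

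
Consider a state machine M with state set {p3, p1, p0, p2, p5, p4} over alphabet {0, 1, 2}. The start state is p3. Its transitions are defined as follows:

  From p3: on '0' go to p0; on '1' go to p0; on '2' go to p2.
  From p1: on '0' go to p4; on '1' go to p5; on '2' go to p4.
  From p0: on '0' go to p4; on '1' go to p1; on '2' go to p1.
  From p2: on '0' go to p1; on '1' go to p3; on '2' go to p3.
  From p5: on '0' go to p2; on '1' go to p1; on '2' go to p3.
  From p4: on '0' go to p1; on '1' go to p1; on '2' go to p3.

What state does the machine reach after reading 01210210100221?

p0

start at p3
read '0': p3 → p0
read '1': p0 → p1
read '2': p1 → p4
read '1': p4 → p1
read '0': p1 → p4
read '2': p4 → p3
read '1': p3 → p0
read '0': p0 → p4
read '1': p4 → p1
read '0': p1 → p4
read '0': p4 → p1
read '2': p1 → p4
read '2': p4 → p3
read '1': p3 → p0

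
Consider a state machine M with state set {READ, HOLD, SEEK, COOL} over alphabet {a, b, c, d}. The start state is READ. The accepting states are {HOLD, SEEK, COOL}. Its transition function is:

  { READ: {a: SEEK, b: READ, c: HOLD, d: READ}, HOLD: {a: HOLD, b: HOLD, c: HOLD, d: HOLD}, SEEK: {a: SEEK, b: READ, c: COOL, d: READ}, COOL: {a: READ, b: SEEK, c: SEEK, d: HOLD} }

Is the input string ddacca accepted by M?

Yes

READ → READ → READ → SEEK → COOL → SEEK → SEEK
End state SEEK is accepting.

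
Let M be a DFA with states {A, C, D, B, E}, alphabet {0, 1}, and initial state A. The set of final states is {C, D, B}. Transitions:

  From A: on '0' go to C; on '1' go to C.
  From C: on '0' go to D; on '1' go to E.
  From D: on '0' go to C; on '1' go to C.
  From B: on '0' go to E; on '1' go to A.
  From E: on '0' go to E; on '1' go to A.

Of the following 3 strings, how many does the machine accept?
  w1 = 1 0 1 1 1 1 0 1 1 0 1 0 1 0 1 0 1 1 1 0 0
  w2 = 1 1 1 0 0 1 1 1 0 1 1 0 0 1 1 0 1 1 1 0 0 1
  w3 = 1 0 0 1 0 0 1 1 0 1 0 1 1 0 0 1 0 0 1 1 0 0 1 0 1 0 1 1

2

w1:
  start at A
  read '1': A → C
  read '0': C → D
  read '1': D → C
  read '1': C → E
  read '1': E → A
  read '1': A → C
  read '0': C → D
  read '1': D → C
  read '1': C → E
  read '0': E → E
  read '1': E → A
  read '0': A → C
  read '1': C → E
  read '0': E → E
  read '1': E → A
  read '0': A → C
  read '1': C → E
  read '1': E → A
  read '1': A → C
  read '0': C → D
  read '0': D → C
  end C, accepted
w2:
  start at A
  read '1': A → C
  read '1': C → E
  read '1': E → A
  read '0': A → C
  read '0': C → D
  read '1': D → C
  read '1': C → E
  read '1': E → A
  read '0': A → C
  read '1': C → E
  read '1': E → A
  read '0': A → C
  read '0': C → D
  read '1': D → C
  read '1': C → E
  read '0': E → E
  read '1': E → A
  read '1': A → C
  read '1': C → E
  read '0': E → E
  read '0': E → E
  read '1': E → A
  end A, rejected
w3:
  start at A
  read '1': A → C
  read '0': C → D
  read '0': D → C
  read '1': C → E
  read '0': E → E
  read '0': E → E
  read '1': E → A
  read '1': A → C
  read '0': C → D
  read '1': D → C
  read '0': C → D
  read '1': D → C
  read '1': C → E
  read '0': E → E
  read '0': E → E
  read '1': E → A
  read '0': A → C
  read '0': C → D
  read '1': D → C
  read '1': C → E
  read '0': E → E
  read '0': E → E
  read '1': E → A
  read '0': A → C
  read '1': C → E
  read '0': E → E
  read '1': E → A
  read '1': A → C
  end C, accepted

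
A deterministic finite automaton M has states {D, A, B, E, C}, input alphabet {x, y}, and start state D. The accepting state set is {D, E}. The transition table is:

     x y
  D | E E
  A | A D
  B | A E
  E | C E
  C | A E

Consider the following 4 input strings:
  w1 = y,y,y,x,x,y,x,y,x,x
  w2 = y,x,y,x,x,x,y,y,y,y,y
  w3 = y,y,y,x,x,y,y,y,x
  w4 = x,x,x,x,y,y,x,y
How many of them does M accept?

2

w1: D → E → E → E → C → A → D → E → E → C → A  → end A, rejected
w2: D → E → C → E → C → A → A → D → E → E → E → E  → end E, accepted
w3: D → E → E → E → C → A → D → E → E → C  → end C, rejected
w4: D → E → C → A → A → D → E → C → E  → end E, accepted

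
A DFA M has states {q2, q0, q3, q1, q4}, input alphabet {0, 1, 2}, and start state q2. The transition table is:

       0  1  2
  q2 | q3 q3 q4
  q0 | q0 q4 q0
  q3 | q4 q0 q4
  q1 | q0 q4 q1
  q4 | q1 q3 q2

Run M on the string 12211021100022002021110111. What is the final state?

q0

q2 → q3 → q4 → q2 → q3 → q0 → q0 → q0 → q4 → q3 → q4 → q1 → q0 → q0 → q0 → q0 → q0 → q0 → q0 → q0 → q4 → q3 → q0 → q0 → q4 → q3 → q0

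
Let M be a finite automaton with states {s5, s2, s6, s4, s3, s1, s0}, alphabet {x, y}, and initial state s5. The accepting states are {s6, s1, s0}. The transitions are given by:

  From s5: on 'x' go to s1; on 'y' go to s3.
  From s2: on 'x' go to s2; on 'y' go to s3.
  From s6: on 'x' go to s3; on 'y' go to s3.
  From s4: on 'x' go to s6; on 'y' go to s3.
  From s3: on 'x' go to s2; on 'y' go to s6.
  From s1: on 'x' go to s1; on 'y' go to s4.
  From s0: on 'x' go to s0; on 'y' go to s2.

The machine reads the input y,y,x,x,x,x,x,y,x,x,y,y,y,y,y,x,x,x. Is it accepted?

No

Trace: s5 -y-> s3 -y-> s6 -x-> s3 -x-> s2 -x-> s2 -x-> s2 -x-> s2 -y-> s3 -x-> s2 -x-> s2 -y-> s3 -y-> s6 -y-> s3 -y-> s6 -y-> s3 -x-> s2 -x-> s2 -x-> s2
End state s2 is not accepting.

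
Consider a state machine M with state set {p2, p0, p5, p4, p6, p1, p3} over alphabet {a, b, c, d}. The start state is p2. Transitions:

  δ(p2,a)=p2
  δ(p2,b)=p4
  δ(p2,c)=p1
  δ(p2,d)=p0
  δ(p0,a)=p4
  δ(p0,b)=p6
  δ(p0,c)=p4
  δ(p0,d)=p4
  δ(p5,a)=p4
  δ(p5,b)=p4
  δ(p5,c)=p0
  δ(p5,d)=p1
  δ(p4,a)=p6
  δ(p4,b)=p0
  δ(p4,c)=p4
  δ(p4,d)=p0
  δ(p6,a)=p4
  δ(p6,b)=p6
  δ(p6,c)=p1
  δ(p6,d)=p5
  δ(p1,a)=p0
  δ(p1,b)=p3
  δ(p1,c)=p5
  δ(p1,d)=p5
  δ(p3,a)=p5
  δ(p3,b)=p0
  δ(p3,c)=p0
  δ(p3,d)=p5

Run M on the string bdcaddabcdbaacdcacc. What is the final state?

p5

start at p2
read 'b': p2 → p4
read 'd': p4 → p0
read 'c': p0 → p4
read 'a': p4 → p6
read 'd': p6 → p5
read 'd': p5 → p1
read 'a': p1 → p0
read 'b': p0 → p6
read 'c': p6 → p1
read 'd': p1 → p5
read 'b': p5 → p4
read 'a': p4 → p6
read 'a': p6 → p4
read 'c': p4 → p4
read 'd': p4 → p0
read 'c': p0 → p4
read 'a': p4 → p6
read 'c': p6 → p1
read 'c': p1 → p5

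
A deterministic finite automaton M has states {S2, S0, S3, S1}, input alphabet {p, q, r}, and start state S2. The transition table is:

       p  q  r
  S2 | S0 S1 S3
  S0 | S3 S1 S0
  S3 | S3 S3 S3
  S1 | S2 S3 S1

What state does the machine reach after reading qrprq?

S3

Trace: S2 -q-> S1 -r-> S1 -p-> S2 -r-> S3 -q-> S3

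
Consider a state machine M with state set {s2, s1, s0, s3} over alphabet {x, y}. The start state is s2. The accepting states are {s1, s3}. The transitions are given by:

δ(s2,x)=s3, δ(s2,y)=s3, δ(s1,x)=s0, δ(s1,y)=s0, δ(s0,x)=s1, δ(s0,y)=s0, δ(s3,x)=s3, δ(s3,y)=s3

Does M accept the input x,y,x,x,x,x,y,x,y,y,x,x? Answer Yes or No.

s2 → s3 → s3 → s3 → s3 → s3 → s3 → s3 → s3 → s3 → s3 → s3 → s3
End state s3 is accepting.

Yes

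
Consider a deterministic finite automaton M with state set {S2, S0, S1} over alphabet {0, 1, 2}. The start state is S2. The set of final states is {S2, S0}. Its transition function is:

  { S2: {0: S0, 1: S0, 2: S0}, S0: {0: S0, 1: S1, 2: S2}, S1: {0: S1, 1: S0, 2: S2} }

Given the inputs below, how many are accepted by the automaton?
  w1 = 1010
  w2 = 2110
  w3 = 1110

w1: S2 → S0 → S0 → S1 → S1  → end S1, rejected
w2: S2 → S0 → S1 → S0 → S0  → end S0, accepted
w3: S2 → S0 → S1 → S0 → S0  → end S0, accepted

2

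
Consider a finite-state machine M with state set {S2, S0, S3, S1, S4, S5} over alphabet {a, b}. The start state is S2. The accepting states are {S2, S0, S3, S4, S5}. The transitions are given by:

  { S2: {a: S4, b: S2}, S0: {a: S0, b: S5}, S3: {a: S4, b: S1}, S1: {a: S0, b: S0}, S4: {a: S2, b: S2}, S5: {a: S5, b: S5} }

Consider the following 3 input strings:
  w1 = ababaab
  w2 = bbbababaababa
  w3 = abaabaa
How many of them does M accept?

3

w1: S2 → S4 → S2 → S4 → S2 → S4 → S2 → S2  → end S2, accepted
w2: S2 → S2 → S2 → S2 → S4 → S2 → S4 → S2 → S4 → S2 → S2 → S4 → S2 → S4  → end S4, accepted
w3: S2 → S4 → S2 → S4 → S2 → S2 → S4 → S2  → end S2, accepted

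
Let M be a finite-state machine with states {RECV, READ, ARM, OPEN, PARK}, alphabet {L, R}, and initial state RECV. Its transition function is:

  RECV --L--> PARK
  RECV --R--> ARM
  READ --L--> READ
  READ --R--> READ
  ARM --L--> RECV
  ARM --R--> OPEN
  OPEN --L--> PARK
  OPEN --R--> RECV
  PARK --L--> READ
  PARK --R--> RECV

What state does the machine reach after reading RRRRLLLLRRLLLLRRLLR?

start at RECV
read 'R': RECV → ARM
read 'R': ARM → OPEN
read 'R': OPEN → RECV
read 'R': RECV → ARM
read 'L': ARM → RECV
read 'L': RECV → PARK
read 'L': PARK → READ
read 'L': READ → READ
read 'R': READ → READ
read 'R': READ → READ
read 'L': READ → READ
read 'L': READ → READ
read 'L': READ → READ
read 'L': READ → READ
read 'R': READ → READ
read 'R': READ → READ
read 'L': READ → READ
read 'L': READ → READ
read 'R': READ → READ

READ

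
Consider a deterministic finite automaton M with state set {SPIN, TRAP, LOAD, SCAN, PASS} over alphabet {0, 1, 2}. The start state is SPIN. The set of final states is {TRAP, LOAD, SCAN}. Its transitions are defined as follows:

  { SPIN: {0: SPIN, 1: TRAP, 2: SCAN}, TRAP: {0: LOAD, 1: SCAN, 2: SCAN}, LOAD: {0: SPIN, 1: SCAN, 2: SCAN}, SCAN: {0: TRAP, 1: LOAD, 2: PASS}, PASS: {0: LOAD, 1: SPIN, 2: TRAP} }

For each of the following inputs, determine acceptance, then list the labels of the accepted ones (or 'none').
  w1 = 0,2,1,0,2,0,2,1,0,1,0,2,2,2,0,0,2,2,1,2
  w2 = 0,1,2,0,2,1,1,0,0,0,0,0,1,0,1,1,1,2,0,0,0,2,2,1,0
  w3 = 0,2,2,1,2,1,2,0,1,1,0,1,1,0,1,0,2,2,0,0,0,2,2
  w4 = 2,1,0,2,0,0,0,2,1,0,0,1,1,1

w1, w4

w1: SPIN → SPIN → SCAN → LOAD → SPIN → SCAN → TRAP → SCAN → LOAD → SPIN → TRAP → LOAD → SCAN → PASS → TRAP → LOAD → SPIN → SCAN → PASS → SPIN → SCAN  → end SCAN, accepted
w2: SPIN → SPIN → TRAP → SCAN → TRAP → SCAN → LOAD → SCAN → TRAP → LOAD → SPIN → SPIN → SPIN → TRAP → LOAD → SCAN → LOAD → SCAN → PASS → LOAD → SPIN → SPIN → SCAN → PASS → SPIN → SPIN  → end SPIN, rejected
w3: SPIN → SPIN → SCAN → PASS → SPIN → SCAN → LOAD → SCAN → TRAP → SCAN → LOAD → SPIN → TRAP → SCAN → TRAP → SCAN → TRAP → SCAN → PASS → LOAD → SPIN → SPIN → SCAN → PASS  → end PASS, rejected
w4: SPIN → SCAN → LOAD → SPIN → SCAN → TRAP → LOAD → SPIN → SCAN → LOAD → SPIN → SPIN → TRAP → SCAN → LOAD  → end LOAD, accepted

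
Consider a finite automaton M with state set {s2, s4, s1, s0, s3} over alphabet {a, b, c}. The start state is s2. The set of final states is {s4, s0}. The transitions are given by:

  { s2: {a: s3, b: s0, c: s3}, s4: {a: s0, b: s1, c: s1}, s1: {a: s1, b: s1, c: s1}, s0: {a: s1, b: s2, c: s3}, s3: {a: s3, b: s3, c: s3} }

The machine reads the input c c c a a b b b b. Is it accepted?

start at s2
read 'c': s2 → s3
read 'c': s3 → s3
read 'c': s3 → s3
read 'a': s3 → s3
read 'a': s3 → s3
read 'b': s3 → s3
read 'b': s3 → s3
read 'b': s3 → s3
read 'b': s3 → s3
End state s3 is not accepting.

No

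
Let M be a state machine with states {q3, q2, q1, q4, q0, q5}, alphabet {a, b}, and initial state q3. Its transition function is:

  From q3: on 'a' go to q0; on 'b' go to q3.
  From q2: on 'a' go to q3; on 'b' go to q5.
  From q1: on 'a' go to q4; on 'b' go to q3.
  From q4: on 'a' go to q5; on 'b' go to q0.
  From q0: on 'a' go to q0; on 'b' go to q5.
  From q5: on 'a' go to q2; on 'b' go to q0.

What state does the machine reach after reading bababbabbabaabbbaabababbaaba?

start at q3
read 'b': q3 → q3
read 'a': q3 → q0
read 'b': q0 → q5
read 'a': q5 → q2
read 'b': q2 → q5
read 'b': q5 → q0
read 'a': q0 → q0
read 'b': q0 → q5
read 'b': q5 → q0
read 'a': q0 → q0
read 'b': q0 → q5
read 'a': q5 → q2
read 'a': q2 → q3
read 'b': q3 → q3
read 'b': q3 → q3
read 'b': q3 → q3
read 'a': q3 → q0
read 'a': q0 → q0
read 'b': q0 → q5
read 'a': q5 → q2
read 'b': q2 → q5
read 'a': q5 → q2
read 'b': q2 → q5
read 'b': q5 → q0
read 'a': q0 → q0
read 'a': q0 → q0
read 'b': q0 → q5
read 'a': q5 → q2

q2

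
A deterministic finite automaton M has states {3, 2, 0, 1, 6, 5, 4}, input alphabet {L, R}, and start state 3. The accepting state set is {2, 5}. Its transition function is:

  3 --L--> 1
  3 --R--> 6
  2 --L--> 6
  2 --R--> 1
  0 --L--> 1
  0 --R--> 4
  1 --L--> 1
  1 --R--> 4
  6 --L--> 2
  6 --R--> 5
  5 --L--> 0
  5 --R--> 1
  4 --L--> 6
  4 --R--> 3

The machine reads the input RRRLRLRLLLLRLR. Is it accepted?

start at 3
read 'R': 3 → 6
read 'R': 6 → 5
read 'R': 5 → 1
read 'L': 1 → 1
read 'R': 1 → 4
read 'L': 4 → 6
read 'R': 6 → 5
read 'L': 5 → 0
read 'L': 0 → 1
read 'L': 1 → 1
read 'L': 1 → 1
read 'R': 1 → 4
read 'L': 4 → 6
read 'R': 6 → 5
End state 5 is accepting.

Yes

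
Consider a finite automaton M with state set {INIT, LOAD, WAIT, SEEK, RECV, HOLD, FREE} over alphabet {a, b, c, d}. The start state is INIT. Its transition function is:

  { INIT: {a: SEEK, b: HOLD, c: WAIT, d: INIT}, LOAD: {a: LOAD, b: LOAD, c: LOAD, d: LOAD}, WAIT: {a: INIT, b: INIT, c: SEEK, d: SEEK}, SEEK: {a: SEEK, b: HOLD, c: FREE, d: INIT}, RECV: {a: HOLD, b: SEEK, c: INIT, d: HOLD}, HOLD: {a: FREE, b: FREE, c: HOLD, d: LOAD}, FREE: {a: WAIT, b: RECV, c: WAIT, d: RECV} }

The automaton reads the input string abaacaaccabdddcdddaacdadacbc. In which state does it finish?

start at INIT
read 'a': INIT → SEEK
read 'b': SEEK → HOLD
read 'a': HOLD → FREE
read 'a': FREE → WAIT
read 'c': WAIT → SEEK
read 'a': SEEK → SEEK
read 'a': SEEK → SEEK
read 'c': SEEK → FREE
read 'c': FREE → WAIT
read 'a': WAIT → INIT
read 'b': INIT → HOLD
read 'd': HOLD → LOAD
read 'd': LOAD → LOAD
read 'd': LOAD → LOAD
read 'c': LOAD → LOAD
read 'd': LOAD → LOAD
read 'd': LOAD → LOAD
read 'd': LOAD → LOAD
read 'a': LOAD → LOAD
read 'a': LOAD → LOAD
read 'c': LOAD → LOAD
read 'd': LOAD → LOAD
read 'a': LOAD → LOAD
read 'd': LOAD → LOAD
read 'a': LOAD → LOAD
read 'c': LOAD → LOAD
read 'b': LOAD → LOAD
read 'c': LOAD → LOAD

LOAD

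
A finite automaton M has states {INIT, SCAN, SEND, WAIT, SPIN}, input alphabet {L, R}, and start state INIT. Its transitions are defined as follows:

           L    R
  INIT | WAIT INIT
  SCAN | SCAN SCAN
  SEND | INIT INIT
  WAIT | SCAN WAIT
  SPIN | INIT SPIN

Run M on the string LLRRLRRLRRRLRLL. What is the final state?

Trace: INIT -L-> WAIT -L-> SCAN -R-> SCAN -R-> SCAN -L-> SCAN -R-> SCAN -R-> SCAN -L-> SCAN -R-> SCAN -R-> SCAN -R-> SCAN -L-> SCAN -R-> SCAN -L-> SCAN -L-> SCAN

SCAN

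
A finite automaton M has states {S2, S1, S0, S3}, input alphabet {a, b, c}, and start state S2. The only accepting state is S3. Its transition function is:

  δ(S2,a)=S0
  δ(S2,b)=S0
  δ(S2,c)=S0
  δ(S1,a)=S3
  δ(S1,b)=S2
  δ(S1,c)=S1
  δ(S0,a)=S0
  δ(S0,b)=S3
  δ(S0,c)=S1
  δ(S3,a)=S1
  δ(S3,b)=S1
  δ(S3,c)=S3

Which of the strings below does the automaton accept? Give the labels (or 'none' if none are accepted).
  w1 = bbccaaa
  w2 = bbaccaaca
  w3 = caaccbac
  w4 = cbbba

w2

w1:
  start at S2
  read 'b': S2 → S0
  read 'b': S0 → S3
  read 'c': S3 → S3
  read 'c': S3 → S3
  read 'a': S3 → S1
  read 'a': S1 → S3
  read 'a': S3 → S1
  end S1, rejected
w2:
  start at S2
  read 'b': S2 → S0
  read 'b': S0 → S3
  read 'a': S3 → S1
  read 'c': S1 → S1
  read 'c': S1 → S1
  read 'a': S1 → S3
  read 'a': S3 → S1
  read 'c': S1 → S1
  read 'a': S1 → S3
  end S3, accepted
w3:
  start at S2
  read 'c': S2 → S0
  read 'a': S0 → S0
  read 'a': S0 → S0
  read 'c': S0 → S1
  read 'c': S1 → S1
  read 'b': S1 → S2
  read 'a': S2 → S0
  read 'c': S0 → S1
  end S1, rejected
w4:
  start at S2
  read 'c': S2 → S0
  read 'b': S0 → S3
  read 'b': S3 → S1
  read 'b': S1 → S2
  read 'a': S2 → S0
  end S0, rejected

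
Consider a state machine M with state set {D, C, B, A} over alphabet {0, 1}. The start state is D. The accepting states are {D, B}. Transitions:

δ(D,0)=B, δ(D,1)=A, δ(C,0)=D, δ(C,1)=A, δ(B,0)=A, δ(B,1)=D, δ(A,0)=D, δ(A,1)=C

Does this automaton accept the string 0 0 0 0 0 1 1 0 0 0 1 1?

Trace: D -0-> B -0-> A -0-> D -0-> B -0-> A -1-> C -1-> A -0-> D -0-> B -0-> A -1-> C -1-> A
End state A is not accepting.

No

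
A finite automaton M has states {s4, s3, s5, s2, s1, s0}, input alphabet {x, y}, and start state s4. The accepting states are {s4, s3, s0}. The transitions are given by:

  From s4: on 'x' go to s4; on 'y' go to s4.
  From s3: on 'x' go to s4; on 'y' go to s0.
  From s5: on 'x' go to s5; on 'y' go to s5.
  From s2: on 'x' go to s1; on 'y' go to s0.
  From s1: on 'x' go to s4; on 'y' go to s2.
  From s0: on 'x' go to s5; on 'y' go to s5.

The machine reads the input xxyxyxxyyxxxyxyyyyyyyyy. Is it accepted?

Trace: s4 -x-> s4 -x-> s4 -y-> s4 -x-> s4 -y-> s4 -x-> s4 -x-> s4 -y-> s4 -y-> s4 -x-> s4 -x-> s4 -x-> s4 -y-> s4 -x-> s4 -y-> s4 -y-> s4 -y-> s4 -y-> s4 -y-> s4 -y-> s4 -y-> s4 -y-> s4 -y-> s4
End state s4 is accepting.

Yes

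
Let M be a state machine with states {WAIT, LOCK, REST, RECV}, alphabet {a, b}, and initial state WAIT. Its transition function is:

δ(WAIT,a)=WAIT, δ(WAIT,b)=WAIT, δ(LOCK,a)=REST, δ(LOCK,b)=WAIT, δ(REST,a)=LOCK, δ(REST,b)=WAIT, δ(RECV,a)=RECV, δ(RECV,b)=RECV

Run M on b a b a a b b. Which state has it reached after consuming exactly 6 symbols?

start at WAIT
read 'b': WAIT → WAIT
read 'a': WAIT → WAIT
read 'b': WAIT → WAIT
read 'a': WAIT → WAIT
read 'a': WAIT → WAIT
read 'b': WAIT → WAIT
After 6 symbols: WAIT.

WAIT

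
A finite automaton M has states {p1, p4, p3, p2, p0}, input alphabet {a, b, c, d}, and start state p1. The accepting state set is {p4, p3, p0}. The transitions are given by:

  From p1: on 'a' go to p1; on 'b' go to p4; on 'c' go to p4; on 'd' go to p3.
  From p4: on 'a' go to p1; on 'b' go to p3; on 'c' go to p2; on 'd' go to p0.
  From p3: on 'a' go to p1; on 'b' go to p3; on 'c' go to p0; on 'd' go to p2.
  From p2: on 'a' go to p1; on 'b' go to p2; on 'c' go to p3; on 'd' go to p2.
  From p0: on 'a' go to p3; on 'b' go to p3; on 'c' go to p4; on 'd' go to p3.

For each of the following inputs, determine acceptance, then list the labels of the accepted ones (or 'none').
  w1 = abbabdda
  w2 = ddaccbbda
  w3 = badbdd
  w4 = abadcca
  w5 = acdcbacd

w5

w1:
  start at p1
  read 'a': p1 → p1
  read 'b': p1 → p4
  read 'b': p4 → p3
  read 'a': p3 → p1
  read 'b': p1 → p4
  read 'd': p4 → p0
  read 'd': p0 → p3
  read 'a': p3 → p1
  end p1, rejected
w2:
  start at p1
  read 'd': p1 → p3
  read 'd': p3 → p2
  read 'a': p2 → p1
  read 'c': p1 → p4
  read 'c': p4 → p2
  read 'b': p2 → p2
  read 'b': p2 → p2
  read 'd': p2 → p2
  read 'a': p2 → p1
  end p1, rejected
w3:
  start at p1
  read 'b': p1 → p4
  read 'a': p4 → p1
  read 'd': p1 → p3
  read 'b': p3 → p3
  read 'd': p3 → p2
  read 'd': p2 → p2
  end p2, rejected
w4:
  start at p1
  read 'a': p1 → p1
  read 'b': p1 → p4
  read 'a': p4 → p1
  read 'd': p1 → p3
  read 'c': p3 → p0
  read 'c': p0 → p4
  read 'a': p4 → p1
  end p1, rejected
w5:
  start at p1
  read 'a': p1 → p1
  read 'c': p1 → p4
  read 'd': p4 → p0
  read 'c': p0 → p4
  read 'b': p4 → p3
  read 'a': p3 → p1
  read 'c': p1 → p4
  read 'd': p4 → p0
  end p0, accepted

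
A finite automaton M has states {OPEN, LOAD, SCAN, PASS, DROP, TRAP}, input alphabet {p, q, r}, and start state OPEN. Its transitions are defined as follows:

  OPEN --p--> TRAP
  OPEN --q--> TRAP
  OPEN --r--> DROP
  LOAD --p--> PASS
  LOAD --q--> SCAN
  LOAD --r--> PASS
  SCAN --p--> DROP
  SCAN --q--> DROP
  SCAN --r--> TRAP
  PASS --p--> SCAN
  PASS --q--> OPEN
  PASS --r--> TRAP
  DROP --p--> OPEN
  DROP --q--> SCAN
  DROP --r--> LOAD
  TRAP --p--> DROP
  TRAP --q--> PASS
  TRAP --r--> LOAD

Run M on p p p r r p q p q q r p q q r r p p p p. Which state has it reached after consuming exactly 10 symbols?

Trace: OPEN -p-> TRAP -p-> DROP -p-> OPEN -r-> DROP -r-> LOAD -p-> PASS -q-> OPEN -p-> TRAP -q-> PASS -q-> OPEN
After 10 symbols: OPEN.

OPEN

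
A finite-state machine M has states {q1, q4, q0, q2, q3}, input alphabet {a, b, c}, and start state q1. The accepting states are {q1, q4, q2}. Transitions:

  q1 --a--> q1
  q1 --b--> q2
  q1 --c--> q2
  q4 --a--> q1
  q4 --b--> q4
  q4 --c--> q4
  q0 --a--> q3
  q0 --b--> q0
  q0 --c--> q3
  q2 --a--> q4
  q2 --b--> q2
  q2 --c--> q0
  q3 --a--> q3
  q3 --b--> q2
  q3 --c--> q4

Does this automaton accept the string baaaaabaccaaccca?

Trace: q1 -b-> q2 -a-> q4 -a-> q1 -a-> q1 -a-> q1 -a-> q1 -b-> q2 -a-> q4 -c-> q4 -c-> q4 -a-> q1 -a-> q1 -c-> q2 -c-> q0 -c-> q3 -a-> q3
End state q3 is not accepting.

No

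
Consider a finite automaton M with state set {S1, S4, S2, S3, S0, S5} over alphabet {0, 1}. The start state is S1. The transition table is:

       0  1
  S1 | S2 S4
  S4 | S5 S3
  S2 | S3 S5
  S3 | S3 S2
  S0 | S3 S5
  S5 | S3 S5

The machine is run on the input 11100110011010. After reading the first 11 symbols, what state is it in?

S5

S1 → S4 → S3 → S2 → S3 → S3 → S2 → S5 → S3 → S3 → S2 → S5
After 11 symbols: S5.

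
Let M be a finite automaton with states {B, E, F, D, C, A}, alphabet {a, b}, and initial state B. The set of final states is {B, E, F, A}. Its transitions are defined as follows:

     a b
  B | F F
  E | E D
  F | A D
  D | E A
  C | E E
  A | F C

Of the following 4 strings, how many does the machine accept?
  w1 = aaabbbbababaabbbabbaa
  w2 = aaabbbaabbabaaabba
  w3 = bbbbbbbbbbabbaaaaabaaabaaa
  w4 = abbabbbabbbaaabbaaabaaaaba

w1: B → F → A → F → D → A → C → E → E → D → E → D → E → E → D → A → C → E → D → A → F → A  → end A, accepted
w2: B → F → A → F → D → A → C → E → E → D → A → F → D → E → E → E → D → A → F  → end F, accepted
w3: B → F → D → A → C → E → D → A → C → E → D → E → D → A → F → A → F → A → F → D → E → E → E → D → E → E → E  → end E, accepted
w4: B → F → D → A → F → D → A → C → E → D → A → C → E → E → E → D → A → F → A → F → D → E → E → E → E → D → E  → end E, accepted

4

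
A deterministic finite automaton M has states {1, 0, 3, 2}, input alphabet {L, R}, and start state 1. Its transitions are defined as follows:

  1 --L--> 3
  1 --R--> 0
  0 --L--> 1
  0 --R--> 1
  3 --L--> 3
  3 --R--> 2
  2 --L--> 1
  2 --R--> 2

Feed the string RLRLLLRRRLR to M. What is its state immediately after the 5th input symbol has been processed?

Trace: 1 -R-> 0 -L-> 1 -R-> 0 -L-> 1 -L-> 3
After 5 symbols: 3.

3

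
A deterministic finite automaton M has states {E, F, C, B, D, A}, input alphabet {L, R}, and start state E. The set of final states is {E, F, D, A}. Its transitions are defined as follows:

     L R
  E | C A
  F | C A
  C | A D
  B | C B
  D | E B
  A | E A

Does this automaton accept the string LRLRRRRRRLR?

Yes

Trace: E -L-> C -R-> D -L-> E -R-> A -R-> A -R-> A -R-> A -R-> A -R-> A -L-> E -R-> A
End state A is accepting.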